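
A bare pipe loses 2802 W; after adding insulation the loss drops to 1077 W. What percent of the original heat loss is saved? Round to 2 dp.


Savings = ((2802-1077)/2802)*100 = 61.56 %

61.56 %


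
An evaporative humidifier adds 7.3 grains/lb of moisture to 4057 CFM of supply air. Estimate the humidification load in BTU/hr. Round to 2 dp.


Q = 0.68 * 4057 * 7.3 = 20138.95 BTU/hr

20138.95 BTU/hr


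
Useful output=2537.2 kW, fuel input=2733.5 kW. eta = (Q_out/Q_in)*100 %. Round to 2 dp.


eta = (2537.2/2733.5)*100 = 92.82 %

92.82 %


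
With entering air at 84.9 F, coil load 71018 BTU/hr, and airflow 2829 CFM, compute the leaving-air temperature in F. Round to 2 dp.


dT = 71018/(1.08*2829) = 23.2440
T_leave = 84.9 - 23.2440 = 61.66 F

61.66 F


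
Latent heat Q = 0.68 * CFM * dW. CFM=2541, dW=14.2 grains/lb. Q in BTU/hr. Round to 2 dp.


Q = 0.68 * 2541 * 14.2 = 24535.90 BTU/hr

24535.90 BTU/hr


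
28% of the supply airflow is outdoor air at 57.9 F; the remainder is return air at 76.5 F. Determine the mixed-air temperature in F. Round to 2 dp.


T_mix = 0.28*57.9 + 0.72*76.5 = 71.29 F

71.29 F


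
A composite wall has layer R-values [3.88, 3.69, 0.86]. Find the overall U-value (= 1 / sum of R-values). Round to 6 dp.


R_total = 3.88 + 3.69 + 0.86 = 8.43
U = 1/8.43 = 0.118624

0.118624


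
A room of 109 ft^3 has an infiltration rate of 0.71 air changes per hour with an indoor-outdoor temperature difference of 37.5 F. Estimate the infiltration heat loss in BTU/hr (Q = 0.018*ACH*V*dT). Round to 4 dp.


Q = 0.018 * 0.71 * 109 * 37.5 = 52.2383 BTU/hr

52.2383 BTU/hr


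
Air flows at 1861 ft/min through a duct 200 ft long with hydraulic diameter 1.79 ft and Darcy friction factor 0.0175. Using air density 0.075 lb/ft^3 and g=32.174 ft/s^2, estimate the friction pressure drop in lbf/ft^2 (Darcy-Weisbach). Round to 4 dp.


v_fps = 1861/60 = 31.0167 ft/s
dp = 0.0175*(200/1.79)*0.075*31.0167^2/(2*32.174) = 2.1925 lbf/ft^2

2.1925 lbf/ft^2


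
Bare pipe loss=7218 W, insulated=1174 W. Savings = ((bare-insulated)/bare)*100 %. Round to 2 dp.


Savings = ((7218-1174)/7218)*100 = 83.74 %

83.74 %


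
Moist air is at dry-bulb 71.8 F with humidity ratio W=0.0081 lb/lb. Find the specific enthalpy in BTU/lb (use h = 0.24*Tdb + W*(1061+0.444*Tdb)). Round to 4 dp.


h = 0.24*71.8 + 0.0081*(1061+0.444*71.8) = 26.0843 BTU/lb

26.0843 BTU/lb


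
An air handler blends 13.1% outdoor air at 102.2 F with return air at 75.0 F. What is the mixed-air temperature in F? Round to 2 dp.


T_mix = 75.0 + (13.1/100)*(102.2-75.0) = 78.56 F

78.56 F


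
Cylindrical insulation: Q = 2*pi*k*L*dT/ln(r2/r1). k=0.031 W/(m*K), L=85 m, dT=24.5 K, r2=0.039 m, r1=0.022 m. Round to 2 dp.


Q = 2*pi*0.031*85*24.5/ln(0.039/0.022) = 708.49 W

708.49 W


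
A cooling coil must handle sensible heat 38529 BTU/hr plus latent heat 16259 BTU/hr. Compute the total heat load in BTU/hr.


Qt = 38529 + 16259 = 54788 BTU/hr

54788 BTU/hr


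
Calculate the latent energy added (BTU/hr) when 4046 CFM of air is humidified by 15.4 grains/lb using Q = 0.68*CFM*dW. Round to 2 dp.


Q = 0.68 * 4046 * 15.4 = 42369.71 BTU/hr

42369.71 BTU/hr


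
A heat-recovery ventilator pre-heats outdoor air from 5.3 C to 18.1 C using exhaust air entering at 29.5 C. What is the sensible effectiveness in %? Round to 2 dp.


eff = (18.1-5.3)/(29.5-5.3)*100 = 52.89 %

52.89 %


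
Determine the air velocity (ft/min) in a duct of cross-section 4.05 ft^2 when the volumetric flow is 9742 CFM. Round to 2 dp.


V = 9742 / 4.05 = 2405.43 ft/min

2405.43 ft/min


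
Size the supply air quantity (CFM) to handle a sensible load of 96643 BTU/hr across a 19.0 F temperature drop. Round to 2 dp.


CFM = 96643 / (1.08 * 19.0) = 4709.70

4709.70 CFM


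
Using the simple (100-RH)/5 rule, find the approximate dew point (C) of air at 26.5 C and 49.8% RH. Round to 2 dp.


Td = 26.5 - (100-49.8)/5 = 16.46 C

16.46 C


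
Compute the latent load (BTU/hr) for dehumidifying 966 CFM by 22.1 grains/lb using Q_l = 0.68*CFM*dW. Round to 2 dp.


Q = 0.68 * 966 * 22.1 = 14517.05 BTU/hr

14517.05 BTU/hr


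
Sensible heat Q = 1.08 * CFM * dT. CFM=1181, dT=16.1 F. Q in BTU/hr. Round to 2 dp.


Q = 1.08 * 1181 * 16.1 = 20535.23 BTU/hr

20535.23 BTU/hr


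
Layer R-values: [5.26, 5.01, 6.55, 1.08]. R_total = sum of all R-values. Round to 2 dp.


R_total = 5.26 + 5.01 + 6.55 + 1.08 = 17.90

17.90


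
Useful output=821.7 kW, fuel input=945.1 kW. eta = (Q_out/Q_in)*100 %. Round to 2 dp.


eta = (821.7/945.1)*100 = 86.94 %

86.94 %


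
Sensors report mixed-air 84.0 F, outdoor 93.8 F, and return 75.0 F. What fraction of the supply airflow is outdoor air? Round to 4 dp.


frac = (84.0 - 75.0) / (93.8 - 75.0) = 0.4787

0.4787


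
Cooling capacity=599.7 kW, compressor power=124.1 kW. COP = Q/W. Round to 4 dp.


COP = 599.7 / 124.1 = 4.8324

4.8324


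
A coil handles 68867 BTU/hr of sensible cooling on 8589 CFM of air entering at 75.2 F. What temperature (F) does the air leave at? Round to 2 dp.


dT = 68867/(1.08*8589) = 7.4241
T_leave = 75.2 - 7.4241 = 67.78 F

67.78 F


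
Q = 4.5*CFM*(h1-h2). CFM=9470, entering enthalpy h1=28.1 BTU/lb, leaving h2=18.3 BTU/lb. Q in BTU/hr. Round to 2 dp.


Q = 4.5 * 9470 * (28.1 - 18.3) = 417627.00 BTU/hr

417627.00 BTU/hr


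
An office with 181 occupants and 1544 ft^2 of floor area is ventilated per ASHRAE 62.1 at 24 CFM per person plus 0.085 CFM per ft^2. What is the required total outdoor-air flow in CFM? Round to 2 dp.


Total = 181*24 + 1544*0.085 = 4475.24 CFM

4475.24 CFM


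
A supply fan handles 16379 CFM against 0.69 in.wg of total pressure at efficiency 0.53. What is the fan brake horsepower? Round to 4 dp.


BHP = 16379 * 0.69 / (6356 * 0.53) = 3.3549 hp

3.3549 hp


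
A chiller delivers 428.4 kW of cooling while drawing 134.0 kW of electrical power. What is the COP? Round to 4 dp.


COP = 428.4 / 134.0 = 3.1970

3.1970


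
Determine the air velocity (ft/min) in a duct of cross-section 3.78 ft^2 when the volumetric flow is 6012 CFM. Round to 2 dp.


V = 6012 / 3.78 = 1590.48 ft/min

1590.48 ft/min


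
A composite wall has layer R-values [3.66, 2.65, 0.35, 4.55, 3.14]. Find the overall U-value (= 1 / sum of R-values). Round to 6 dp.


R_total = 3.66 + 2.65 + 0.35 + 4.55 + 3.14 = 14.35
U = 1/14.35 = 0.069686

0.069686


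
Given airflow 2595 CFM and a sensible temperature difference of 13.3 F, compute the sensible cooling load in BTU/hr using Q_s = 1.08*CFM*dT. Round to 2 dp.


Q = 1.08 * 2595 * 13.3 = 37274.58 BTU/hr

37274.58 BTU/hr


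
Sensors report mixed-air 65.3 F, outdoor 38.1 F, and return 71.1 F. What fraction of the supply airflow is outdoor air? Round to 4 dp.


frac = (65.3 - 71.1) / (38.1 - 71.1) = 0.1758

0.1758


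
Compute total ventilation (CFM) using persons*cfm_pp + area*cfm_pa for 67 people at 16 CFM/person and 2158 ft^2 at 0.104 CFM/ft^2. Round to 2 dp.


Total = 67*16 + 2158*0.104 = 1296.43 CFM

1296.43 CFM


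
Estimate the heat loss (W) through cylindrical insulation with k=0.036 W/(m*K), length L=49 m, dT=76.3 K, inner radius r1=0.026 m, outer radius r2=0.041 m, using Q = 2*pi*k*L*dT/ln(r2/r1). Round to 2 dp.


Q = 2*pi*0.036*49*76.3/ln(0.041/0.026) = 1856.68 W

1856.68 W


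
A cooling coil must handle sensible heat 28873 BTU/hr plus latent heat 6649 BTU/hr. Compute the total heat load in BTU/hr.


Qt = 28873 + 6649 = 35522 BTU/hr

35522 BTU/hr


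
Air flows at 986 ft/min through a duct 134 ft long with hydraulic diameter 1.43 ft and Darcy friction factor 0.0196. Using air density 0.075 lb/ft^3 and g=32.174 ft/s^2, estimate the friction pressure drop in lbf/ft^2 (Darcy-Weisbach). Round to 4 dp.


v_fps = 986/60 = 16.4333 ft/s
dp = 0.0196*(134/1.43)*0.075*16.4333^2/(2*32.174) = 0.5781 lbf/ft^2

0.5781 lbf/ft^2


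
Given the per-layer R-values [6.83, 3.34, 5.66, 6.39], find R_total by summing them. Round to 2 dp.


R_total = 6.83 + 3.34 + 5.66 + 6.39 = 22.22

22.22


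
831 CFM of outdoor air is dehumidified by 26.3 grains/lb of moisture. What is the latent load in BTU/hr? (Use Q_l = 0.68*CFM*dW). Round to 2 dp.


Q = 0.68 * 831 * 26.3 = 14861.60 BTU/hr

14861.60 BTU/hr


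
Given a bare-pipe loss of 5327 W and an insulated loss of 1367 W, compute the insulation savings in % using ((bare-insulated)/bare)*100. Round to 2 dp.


Savings = ((5327-1367)/5327)*100 = 74.34 %

74.34 %


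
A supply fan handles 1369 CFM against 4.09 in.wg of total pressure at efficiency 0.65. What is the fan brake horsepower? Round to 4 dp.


BHP = 1369 * 4.09 / (6356 * 0.65) = 1.3553 hp

1.3553 hp


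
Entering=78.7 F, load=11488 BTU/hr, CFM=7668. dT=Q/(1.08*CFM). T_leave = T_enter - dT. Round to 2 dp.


dT = 11488/(1.08*7668) = 1.3872
T_leave = 78.7 - 1.3872 = 77.31 F

77.31 F


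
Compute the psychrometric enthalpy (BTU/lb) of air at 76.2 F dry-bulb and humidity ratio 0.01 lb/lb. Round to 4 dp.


h = 0.24*76.2 + 0.01*(1061+0.444*76.2) = 29.2363 BTU/lb

29.2363 BTU/lb


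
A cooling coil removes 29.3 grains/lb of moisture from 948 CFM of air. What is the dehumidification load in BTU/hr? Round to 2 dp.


Q = 0.68 * 948 * 29.3 = 18887.95 BTU/hr

18887.95 BTU/hr


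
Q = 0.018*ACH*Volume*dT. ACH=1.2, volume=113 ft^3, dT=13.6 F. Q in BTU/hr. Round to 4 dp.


Q = 0.018 * 1.2 * 113 * 13.6 = 33.1949 BTU/hr

33.1949 BTU/hr


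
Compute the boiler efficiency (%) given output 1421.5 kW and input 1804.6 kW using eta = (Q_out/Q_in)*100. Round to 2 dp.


eta = (1421.5/1804.6)*100 = 78.77 %

78.77 %


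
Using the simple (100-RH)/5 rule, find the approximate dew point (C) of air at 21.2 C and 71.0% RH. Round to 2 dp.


Td = 21.2 - (100-71.0)/5 = 15.40 C

15.40 C


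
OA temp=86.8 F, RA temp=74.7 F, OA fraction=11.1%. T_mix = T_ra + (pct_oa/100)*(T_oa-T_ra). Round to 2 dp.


T_mix = 74.7 + (11.1/100)*(86.8-74.7) = 76.04 F

76.04 F


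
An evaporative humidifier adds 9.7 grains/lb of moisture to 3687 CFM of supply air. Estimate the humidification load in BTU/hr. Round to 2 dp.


Q = 0.68 * 3687 * 9.7 = 24319.45 BTU/hr

24319.45 BTU/hr


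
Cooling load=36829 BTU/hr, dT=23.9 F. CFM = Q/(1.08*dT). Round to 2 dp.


CFM = 36829 / (1.08 * 23.9) = 1426.82

1426.82 CFM


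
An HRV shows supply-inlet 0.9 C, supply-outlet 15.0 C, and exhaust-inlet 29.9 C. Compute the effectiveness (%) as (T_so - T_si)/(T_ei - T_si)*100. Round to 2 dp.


eff = (15.0-0.9)/(29.9-0.9)*100 = 48.62 %

48.62 %


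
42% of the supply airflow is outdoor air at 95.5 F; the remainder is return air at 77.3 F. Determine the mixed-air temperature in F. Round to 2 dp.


T_mix = 0.42*95.5 + 0.58*77.3 = 84.94 F

84.94 F


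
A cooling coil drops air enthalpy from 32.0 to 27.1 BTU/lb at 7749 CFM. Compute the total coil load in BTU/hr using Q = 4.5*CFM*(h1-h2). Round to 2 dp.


Q = 4.5 * 7749 * (32.0 - 27.1) = 170865.45 BTU/hr

170865.45 BTU/hr


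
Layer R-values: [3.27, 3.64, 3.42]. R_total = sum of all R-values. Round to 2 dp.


R_total = 3.27 + 3.64 + 3.42 = 10.33

10.33


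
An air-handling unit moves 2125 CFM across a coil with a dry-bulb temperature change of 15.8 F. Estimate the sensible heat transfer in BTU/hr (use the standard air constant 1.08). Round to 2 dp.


Q = 1.08 * 2125 * 15.8 = 36261.00 BTU/hr

36261.00 BTU/hr


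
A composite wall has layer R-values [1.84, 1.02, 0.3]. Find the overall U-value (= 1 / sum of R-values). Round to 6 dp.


R_total = 1.84 + 1.02 + 0.3 = 3.16
U = 1/3.16 = 0.316456

0.316456


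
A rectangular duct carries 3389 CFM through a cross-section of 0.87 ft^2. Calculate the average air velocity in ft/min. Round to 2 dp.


V = 3389 / 0.87 = 3895.40 ft/min

3895.40 ft/min


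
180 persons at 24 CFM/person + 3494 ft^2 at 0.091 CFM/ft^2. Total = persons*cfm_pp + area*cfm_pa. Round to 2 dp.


Total = 180*24 + 3494*0.091 = 4637.95 CFM

4637.95 CFM


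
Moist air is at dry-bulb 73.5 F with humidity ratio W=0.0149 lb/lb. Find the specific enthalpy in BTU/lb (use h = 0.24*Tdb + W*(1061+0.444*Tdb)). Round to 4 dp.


h = 0.24*73.5 + 0.0149*(1061+0.444*73.5) = 33.9351 BTU/lb

33.9351 BTU/lb


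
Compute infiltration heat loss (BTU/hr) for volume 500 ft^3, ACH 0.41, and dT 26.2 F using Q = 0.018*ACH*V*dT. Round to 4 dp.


Q = 0.018 * 0.41 * 500 * 26.2 = 96.6780 BTU/hr

96.6780 BTU/hr


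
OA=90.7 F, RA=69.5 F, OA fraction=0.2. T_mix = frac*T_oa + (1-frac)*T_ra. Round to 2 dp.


T_mix = 0.2*90.7 + 0.8*69.5 = 73.74 F

73.74 F


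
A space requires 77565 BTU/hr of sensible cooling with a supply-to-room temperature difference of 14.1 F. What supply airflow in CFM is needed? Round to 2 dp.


CFM = 77565 / (1.08 * 14.1) = 5093.58

5093.58 CFM


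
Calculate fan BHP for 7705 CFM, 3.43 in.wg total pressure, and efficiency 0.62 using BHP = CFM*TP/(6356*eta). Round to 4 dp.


BHP = 7705 * 3.43 / (6356 * 0.62) = 6.7064 hp

6.7064 hp


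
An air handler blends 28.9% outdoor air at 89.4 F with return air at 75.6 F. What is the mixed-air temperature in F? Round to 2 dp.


T_mix = 75.6 + (28.9/100)*(89.4-75.6) = 79.59 F

79.59 F


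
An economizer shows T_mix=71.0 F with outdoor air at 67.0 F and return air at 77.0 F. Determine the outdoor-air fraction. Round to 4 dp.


frac = (71.0 - 77.0) / (67.0 - 77.0) = 0.6000

0.6000


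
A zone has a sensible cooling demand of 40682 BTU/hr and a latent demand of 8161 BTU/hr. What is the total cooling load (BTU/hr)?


Qt = 40682 + 8161 = 48843 BTU/hr

48843 BTU/hr


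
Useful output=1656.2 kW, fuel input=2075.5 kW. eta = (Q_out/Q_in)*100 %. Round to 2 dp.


eta = (1656.2/2075.5)*100 = 79.80 %

79.80 %


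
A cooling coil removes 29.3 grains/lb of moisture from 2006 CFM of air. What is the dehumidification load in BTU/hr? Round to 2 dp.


Q = 0.68 * 2006 * 29.3 = 39967.54 BTU/hr

39967.54 BTU/hr


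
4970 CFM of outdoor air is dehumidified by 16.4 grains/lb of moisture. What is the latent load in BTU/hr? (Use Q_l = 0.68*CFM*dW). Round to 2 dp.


Q = 0.68 * 4970 * 16.4 = 55425.44 BTU/hr

55425.44 BTU/hr


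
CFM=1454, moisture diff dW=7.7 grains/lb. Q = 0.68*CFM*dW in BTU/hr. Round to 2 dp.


Q = 0.68 * 1454 * 7.7 = 7613.14 BTU/hr

7613.14 BTU/hr


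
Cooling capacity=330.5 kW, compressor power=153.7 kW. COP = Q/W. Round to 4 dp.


COP = 330.5 / 153.7 = 2.1503

2.1503


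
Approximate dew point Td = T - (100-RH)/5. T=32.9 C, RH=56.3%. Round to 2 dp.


Td = 32.9 - (100-56.3)/5 = 24.16 C

24.16 C


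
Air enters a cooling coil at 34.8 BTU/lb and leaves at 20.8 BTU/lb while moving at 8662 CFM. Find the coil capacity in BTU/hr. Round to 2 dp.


Q = 4.5 * 8662 * (34.8 - 20.8) = 545706.00 BTU/hr

545706.00 BTU/hr


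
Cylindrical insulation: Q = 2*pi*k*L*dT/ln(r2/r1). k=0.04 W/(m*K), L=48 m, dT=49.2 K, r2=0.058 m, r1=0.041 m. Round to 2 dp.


Q = 2*pi*0.04*48*49.2/ln(0.058/0.041) = 1711.11 W

1711.11 W


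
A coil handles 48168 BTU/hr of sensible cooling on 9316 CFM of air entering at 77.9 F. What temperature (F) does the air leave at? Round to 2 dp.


dT = 48168/(1.08*9316) = 4.7875
T_leave = 77.9 - 4.7875 = 73.11 F

73.11 F


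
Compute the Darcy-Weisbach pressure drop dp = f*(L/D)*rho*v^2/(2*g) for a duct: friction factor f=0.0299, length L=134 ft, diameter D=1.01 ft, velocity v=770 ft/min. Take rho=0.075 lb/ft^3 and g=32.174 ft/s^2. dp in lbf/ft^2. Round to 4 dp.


v_fps = 770/60 = 12.8333 ft/s
dp = 0.0299*(134/1.01)*0.075*12.8333^2/(2*32.174) = 0.7615 lbf/ft^2

0.7615 lbf/ft^2


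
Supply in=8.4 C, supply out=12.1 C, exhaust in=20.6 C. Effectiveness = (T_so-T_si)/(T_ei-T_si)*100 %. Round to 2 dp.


eff = (12.1-8.4)/(20.6-8.4)*100 = 30.33 %

30.33 %


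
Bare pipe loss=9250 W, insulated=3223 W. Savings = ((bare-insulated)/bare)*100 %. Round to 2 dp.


Savings = ((9250-3223)/9250)*100 = 65.16 %

65.16 %


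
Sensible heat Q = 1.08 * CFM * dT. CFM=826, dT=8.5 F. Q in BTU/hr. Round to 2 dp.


Q = 1.08 * 826 * 8.5 = 7582.68 BTU/hr

7582.68 BTU/hr


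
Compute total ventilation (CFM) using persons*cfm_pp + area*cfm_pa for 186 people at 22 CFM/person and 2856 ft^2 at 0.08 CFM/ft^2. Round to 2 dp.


Total = 186*22 + 2856*0.08 = 4320.48 CFM

4320.48 CFM


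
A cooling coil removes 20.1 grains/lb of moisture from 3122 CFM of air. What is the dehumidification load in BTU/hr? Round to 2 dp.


Q = 0.68 * 3122 * 20.1 = 42671.50 BTU/hr

42671.50 BTU/hr


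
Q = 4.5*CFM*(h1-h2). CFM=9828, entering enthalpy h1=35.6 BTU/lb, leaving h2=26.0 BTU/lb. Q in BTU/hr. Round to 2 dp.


Q = 4.5 * 9828 * (35.6 - 26.0) = 424569.60 BTU/hr

424569.60 BTU/hr


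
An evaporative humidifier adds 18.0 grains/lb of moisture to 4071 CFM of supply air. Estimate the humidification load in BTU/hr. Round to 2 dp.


Q = 0.68 * 4071 * 18.0 = 49829.04 BTU/hr

49829.04 BTU/hr


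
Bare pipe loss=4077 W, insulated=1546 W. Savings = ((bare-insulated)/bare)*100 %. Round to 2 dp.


Savings = ((4077-1546)/4077)*100 = 62.08 %

62.08 %


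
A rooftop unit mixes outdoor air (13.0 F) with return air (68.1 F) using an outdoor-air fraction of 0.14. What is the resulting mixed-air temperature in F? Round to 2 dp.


T_mix = 0.14*13.0 + 0.86*68.1 = 60.39 F

60.39 F


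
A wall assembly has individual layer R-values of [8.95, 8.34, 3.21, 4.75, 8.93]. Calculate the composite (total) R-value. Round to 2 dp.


R_total = 8.95 + 8.34 + 3.21 + 4.75 + 8.93 = 34.18

34.18


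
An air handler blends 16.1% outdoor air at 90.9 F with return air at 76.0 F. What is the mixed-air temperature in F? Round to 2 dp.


T_mix = 76.0 + (16.1/100)*(90.9-76.0) = 78.40 F

78.40 F


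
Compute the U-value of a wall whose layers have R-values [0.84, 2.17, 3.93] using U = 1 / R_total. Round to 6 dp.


R_total = 0.84 + 2.17 + 3.93 = 6.94
U = 1/6.94 = 0.144092

0.144092


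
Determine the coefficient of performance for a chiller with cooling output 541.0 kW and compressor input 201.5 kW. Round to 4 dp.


COP = 541.0 / 201.5 = 2.6849

2.6849


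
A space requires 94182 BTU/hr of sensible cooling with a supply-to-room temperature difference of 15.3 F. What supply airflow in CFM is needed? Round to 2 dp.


CFM = 94182 / (1.08 * 15.3) = 5699.71

5699.71 CFM


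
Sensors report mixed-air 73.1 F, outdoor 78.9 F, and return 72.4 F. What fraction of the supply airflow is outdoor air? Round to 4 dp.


frac = (73.1 - 72.4) / (78.9 - 72.4) = 0.1077

0.1077


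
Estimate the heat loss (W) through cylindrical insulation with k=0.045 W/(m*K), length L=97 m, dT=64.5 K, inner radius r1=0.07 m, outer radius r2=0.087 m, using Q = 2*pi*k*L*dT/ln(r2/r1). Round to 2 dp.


Q = 2*pi*0.045*97*64.5/ln(0.087/0.07) = 8136.52 W

8136.52 W


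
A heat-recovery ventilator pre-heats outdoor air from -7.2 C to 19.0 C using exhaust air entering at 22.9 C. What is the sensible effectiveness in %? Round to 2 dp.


eff = (19.0-(-7.2))/(22.9-(-7.2))*100 = 87.04 %

87.04 %


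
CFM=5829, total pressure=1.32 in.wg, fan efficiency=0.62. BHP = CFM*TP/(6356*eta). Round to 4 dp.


BHP = 5829 * 1.32 / (6356 * 0.62) = 1.9525 hp

1.9525 hp


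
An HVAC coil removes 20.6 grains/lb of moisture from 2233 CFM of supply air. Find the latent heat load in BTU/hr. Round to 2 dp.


Q = 0.68 * 2233 * 20.6 = 31279.86 BTU/hr

31279.86 BTU/hr


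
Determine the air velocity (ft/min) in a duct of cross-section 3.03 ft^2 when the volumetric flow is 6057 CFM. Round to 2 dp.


V = 6057 / 3.03 = 1999.01 ft/min

1999.01 ft/min


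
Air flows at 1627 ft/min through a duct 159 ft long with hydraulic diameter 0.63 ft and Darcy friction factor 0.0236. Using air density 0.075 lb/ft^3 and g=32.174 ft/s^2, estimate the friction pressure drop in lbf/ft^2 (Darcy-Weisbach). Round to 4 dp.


v_fps = 1627/60 = 27.1167 ft/s
dp = 0.0236*(159/0.63)*0.075*27.1167^2/(2*32.174) = 5.1047 lbf/ft^2

5.1047 lbf/ft^2


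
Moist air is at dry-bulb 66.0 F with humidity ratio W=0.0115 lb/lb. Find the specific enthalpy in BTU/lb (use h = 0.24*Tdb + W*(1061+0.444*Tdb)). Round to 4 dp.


h = 0.24*66.0 + 0.0115*(1061+0.444*66.0) = 28.3785 BTU/lb

28.3785 BTU/lb


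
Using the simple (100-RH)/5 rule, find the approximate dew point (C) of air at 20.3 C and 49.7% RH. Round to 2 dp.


Td = 20.3 - (100-49.7)/5 = 10.24 C

10.24 C


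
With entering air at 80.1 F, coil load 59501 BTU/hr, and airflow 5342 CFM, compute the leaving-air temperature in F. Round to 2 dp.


dT = 59501/(1.08*5342) = 10.3133
T_leave = 80.1 - 10.3133 = 69.79 F

69.79 F


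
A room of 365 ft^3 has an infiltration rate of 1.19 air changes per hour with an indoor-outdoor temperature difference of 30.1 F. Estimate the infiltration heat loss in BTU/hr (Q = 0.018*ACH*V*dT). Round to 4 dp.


Q = 0.018 * 1.19 * 365 * 30.1 = 235.3308 BTU/hr

235.3308 BTU/hr


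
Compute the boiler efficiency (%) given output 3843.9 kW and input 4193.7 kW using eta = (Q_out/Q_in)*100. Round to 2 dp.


eta = (3843.9/4193.7)*100 = 91.66 %

91.66 %


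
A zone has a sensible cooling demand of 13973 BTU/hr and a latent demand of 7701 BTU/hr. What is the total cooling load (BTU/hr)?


Qt = 13973 + 7701 = 21674 BTU/hr

21674 BTU/hr


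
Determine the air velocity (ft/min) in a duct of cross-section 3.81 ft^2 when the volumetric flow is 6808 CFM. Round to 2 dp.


V = 6808 / 3.81 = 1786.88 ft/min

1786.88 ft/min


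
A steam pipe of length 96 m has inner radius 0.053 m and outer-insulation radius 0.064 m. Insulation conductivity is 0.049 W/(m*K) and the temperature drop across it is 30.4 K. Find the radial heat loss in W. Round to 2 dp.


Q = 2*pi*0.049*96*30.4/ln(0.064/0.053) = 4764.30 W

4764.30 W


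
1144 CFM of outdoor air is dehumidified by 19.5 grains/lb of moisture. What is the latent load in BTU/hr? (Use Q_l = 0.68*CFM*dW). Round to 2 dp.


Q = 0.68 * 1144 * 19.5 = 15169.44 BTU/hr

15169.44 BTU/hr


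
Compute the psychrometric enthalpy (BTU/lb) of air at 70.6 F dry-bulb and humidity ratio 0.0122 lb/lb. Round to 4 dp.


h = 0.24*70.6 + 0.0122*(1061+0.444*70.6) = 30.2706 BTU/lb

30.2706 BTU/lb


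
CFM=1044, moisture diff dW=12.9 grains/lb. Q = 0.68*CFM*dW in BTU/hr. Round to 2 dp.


Q = 0.68 * 1044 * 12.9 = 9157.97 BTU/hr

9157.97 BTU/hr


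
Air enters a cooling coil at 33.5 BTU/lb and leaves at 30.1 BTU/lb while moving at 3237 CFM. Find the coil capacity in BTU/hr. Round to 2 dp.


Q = 4.5 * 3237 * (33.5 - 30.1) = 49526.10 BTU/hr

49526.10 BTU/hr


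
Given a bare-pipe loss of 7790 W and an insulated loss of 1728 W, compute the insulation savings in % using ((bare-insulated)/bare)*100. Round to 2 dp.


Savings = ((7790-1728)/7790)*100 = 77.82 %

77.82 %


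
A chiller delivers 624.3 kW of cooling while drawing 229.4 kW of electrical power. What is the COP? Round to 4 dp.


COP = 624.3 / 229.4 = 2.7214

2.7214


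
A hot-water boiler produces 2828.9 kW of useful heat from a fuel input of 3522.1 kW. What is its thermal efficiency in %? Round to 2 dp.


eta = (2828.9/3522.1)*100 = 80.32 %

80.32 %


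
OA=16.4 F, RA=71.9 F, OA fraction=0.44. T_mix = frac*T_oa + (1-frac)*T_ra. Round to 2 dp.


T_mix = 0.44*16.4 + 0.56*71.9 = 47.48 F

47.48 F


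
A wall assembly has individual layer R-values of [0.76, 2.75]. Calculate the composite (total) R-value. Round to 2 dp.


R_total = 0.76 + 2.75 = 3.51

3.51


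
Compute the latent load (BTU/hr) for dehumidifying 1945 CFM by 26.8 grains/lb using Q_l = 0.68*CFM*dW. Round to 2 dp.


Q = 0.68 * 1945 * 26.8 = 35445.68 BTU/hr

35445.68 BTU/hr


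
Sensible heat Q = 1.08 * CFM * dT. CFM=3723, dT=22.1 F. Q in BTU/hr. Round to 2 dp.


Q = 1.08 * 3723 * 22.1 = 88860.56 BTU/hr

88860.56 BTU/hr


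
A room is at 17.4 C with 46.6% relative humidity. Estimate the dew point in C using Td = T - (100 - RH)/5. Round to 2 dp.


Td = 17.4 - (100-46.6)/5 = 6.72 C

6.72 C


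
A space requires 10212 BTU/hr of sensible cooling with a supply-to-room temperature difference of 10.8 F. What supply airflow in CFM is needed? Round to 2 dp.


CFM = 10212 / (1.08 * 10.8) = 875.51

875.51 CFM


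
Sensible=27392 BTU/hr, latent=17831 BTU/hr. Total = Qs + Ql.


Qt = 27392 + 17831 = 45223 BTU/hr

45223 BTU/hr


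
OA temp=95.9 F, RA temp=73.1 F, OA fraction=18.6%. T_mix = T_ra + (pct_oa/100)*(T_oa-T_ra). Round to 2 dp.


T_mix = 73.1 + (18.6/100)*(95.9-73.1) = 77.34 F

77.34 F


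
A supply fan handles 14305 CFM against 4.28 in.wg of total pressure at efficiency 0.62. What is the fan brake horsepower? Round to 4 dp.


BHP = 14305 * 4.28 / (6356 * 0.62) = 15.5366 hp

15.5366 hp


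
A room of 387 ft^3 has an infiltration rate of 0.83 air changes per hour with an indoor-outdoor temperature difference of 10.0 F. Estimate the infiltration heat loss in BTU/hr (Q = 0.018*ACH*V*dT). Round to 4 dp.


Q = 0.018 * 0.83 * 387 * 10.0 = 57.8178 BTU/hr

57.8178 BTU/hr


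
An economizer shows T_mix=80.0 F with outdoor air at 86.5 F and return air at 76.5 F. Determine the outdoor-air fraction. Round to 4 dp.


frac = (80.0 - 76.5) / (86.5 - 76.5) = 0.3500

0.3500


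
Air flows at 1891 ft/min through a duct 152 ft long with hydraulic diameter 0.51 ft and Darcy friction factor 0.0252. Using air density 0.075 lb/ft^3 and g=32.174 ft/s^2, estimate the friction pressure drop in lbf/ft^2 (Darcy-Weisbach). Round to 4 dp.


v_fps = 1891/60 = 31.5167 ft/s
dp = 0.0252*(152/0.51)*0.075*31.5167^2/(2*32.174) = 8.6952 lbf/ft^2

8.6952 lbf/ft^2


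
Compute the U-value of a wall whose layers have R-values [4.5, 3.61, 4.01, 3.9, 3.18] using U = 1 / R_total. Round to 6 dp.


R_total = 4.5 + 3.61 + 4.01 + 3.9 + 3.18 = 19.20
U = 1/19.20 = 0.052083

0.052083


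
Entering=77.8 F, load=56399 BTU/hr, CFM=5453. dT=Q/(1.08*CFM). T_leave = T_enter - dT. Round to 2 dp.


dT = 56399/(1.08*5453) = 9.5766
T_leave = 77.8 - 9.5766 = 68.22 F

68.22 F


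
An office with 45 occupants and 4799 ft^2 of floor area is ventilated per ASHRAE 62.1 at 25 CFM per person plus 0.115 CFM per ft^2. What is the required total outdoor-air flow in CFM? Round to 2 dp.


Total = 45*25 + 4799*0.115 = 1676.89 CFM

1676.89 CFM


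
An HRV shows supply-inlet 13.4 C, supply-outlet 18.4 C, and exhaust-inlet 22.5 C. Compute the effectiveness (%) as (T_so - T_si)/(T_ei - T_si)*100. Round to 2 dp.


eff = (18.4-13.4)/(22.5-13.4)*100 = 54.95 %

54.95 %


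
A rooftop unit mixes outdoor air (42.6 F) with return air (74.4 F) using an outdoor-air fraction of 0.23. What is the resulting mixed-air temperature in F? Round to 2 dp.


T_mix = 0.23*42.6 + 0.77*74.4 = 67.09 F

67.09 F


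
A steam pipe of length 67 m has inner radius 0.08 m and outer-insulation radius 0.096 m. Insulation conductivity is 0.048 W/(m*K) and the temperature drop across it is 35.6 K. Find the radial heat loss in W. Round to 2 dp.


Q = 2*pi*0.048*67*35.6/ln(0.096/0.08) = 3945.55 W

3945.55 W


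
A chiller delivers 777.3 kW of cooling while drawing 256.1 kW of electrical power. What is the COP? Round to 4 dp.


COP = 777.3 / 256.1 = 3.0351

3.0351


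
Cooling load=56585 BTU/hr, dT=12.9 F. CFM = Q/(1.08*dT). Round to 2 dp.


CFM = 56585 / (1.08 * 12.9) = 4061.51

4061.51 CFM


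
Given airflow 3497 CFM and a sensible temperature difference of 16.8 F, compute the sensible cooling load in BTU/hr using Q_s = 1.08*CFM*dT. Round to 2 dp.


Q = 1.08 * 3497 * 16.8 = 63449.57 BTU/hr

63449.57 BTU/hr


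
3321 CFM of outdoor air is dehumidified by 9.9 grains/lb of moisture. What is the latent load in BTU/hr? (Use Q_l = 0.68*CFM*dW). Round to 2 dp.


Q = 0.68 * 3321 * 9.9 = 22356.97 BTU/hr

22356.97 BTU/hr


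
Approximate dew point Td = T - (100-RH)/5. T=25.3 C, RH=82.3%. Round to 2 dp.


Td = 25.3 - (100-82.3)/5 = 21.76 C

21.76 C


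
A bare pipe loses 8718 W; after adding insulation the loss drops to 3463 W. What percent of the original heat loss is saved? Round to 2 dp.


Savings = ((8718-3463)/8718)*100 = 60.28 %

60.28 %


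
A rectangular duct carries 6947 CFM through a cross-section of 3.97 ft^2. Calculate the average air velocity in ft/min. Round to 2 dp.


V = 6947 / 3.97 = 1749.87 ft/min

1749.87 ft/min


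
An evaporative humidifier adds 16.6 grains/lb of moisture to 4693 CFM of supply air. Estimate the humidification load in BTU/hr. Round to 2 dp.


Q = 0.68 * 4693 * 16.6 = 52974.58 BTU/hr

52974.58 BTU/hr


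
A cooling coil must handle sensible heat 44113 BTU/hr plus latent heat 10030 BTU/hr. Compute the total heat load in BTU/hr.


Qt = 44113 + 10030 = 54143 BTU/hr

54143 BTU/hr


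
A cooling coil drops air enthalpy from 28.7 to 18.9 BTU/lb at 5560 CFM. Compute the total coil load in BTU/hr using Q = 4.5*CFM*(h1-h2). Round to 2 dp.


Q = 4.5 * 5560 * (28.7 - 18.9) = 245196.00 BTU/hr

245196.00 BTU/hr


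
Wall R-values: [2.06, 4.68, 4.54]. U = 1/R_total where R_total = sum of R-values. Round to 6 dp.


R_total = 2.06 + 4.68 + 4.54 = 11.28
U = 1/11.28 = 0.088652

0.088652


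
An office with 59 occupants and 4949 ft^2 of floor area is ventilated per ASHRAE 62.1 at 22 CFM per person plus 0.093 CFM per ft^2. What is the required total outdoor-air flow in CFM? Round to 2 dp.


Total = 59*22 + 4949*0.093 = 1758.26 CFM

1758.26 CFM


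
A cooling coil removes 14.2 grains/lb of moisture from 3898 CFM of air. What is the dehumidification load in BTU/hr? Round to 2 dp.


Q = 0.68 * 3898 * 14.2 = 37639.09 BTU/hr

37639.09 BTU/hr


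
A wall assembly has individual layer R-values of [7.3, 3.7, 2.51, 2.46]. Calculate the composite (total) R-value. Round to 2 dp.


R_total = 7.3 + 3.7 + 2.51 + 2.46 = 15.97

15.97


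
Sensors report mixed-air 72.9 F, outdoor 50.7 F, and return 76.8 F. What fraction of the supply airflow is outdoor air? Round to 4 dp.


frac = (72.9 - 76.8) / (50.7 - 76.8) = 0.1494

0.1494


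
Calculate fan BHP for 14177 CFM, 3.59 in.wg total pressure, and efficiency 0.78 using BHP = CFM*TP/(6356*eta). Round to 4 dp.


BHP = 14177 * 3.59 / (6356 * 0.78) = 10.2660 hp

10.2660 hp


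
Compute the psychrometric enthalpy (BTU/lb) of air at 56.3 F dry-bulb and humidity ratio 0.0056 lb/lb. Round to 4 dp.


h = 0.24*56.3 + 0.0056*(1061+0.444*56.3) = 19.5936 BTU/lb

19.5936 BTU/lb


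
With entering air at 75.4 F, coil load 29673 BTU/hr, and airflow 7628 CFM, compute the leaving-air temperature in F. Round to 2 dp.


dT = 29673/(1.08*7628) = 3.6019
T_leave = 75.4 - 3.6019 = 71.80 F

71.80 F


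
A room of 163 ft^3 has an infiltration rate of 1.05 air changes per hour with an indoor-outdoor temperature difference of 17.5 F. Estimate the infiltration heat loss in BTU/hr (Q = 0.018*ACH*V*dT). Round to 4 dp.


Q = 0.018 * 1.05 * 163 * 17.5 = 53.9123 BTU/hr

53.9123 BTU/hr


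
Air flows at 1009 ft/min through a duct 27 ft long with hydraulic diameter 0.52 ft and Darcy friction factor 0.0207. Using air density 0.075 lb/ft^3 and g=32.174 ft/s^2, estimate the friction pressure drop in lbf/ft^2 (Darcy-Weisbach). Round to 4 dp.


v_fps = 1009/60 = 16.8167 ft/s
dp = 0.0207*(27/0.52)*0.075*16.8167^2/(2*32.174) = 0.3543 lbf/ft^2

0.3543 lbf/ft^2


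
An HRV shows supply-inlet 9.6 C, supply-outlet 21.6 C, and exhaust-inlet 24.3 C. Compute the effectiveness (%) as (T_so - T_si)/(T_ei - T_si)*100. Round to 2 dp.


eff = (21.6-9.6)/(24.3-9.6)*100 = 81.63 %

81.63 %


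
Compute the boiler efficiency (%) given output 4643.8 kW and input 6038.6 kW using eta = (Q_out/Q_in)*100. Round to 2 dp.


eta = (4643.8/6038.6)*100 = 76.90 %

76.90 %


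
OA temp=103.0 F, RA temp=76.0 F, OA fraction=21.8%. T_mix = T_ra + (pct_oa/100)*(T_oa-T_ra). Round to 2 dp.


T_mix = 76.0 + (21.8/100)*(103.0-76.0) = 81.89 F

81.89 F


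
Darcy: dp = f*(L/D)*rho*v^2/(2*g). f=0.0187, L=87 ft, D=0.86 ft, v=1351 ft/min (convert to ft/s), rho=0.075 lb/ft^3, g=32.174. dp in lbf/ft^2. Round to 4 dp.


v_fps = 1351/60 = 22.5167 ft/s
dp = 0.0187*(87/0.86)*0.075*22.5167^2/(2*32.174) = 1.1179 lbf/ft^2

1.1179 lbf/ft^2


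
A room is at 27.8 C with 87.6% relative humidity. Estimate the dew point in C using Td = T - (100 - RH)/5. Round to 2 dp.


Td = 27.8 - (100-87.6)/5 = 25.32 C

25.32 C


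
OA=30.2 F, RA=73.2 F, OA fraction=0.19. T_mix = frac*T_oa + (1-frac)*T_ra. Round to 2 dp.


T_mix = 0.19*30.2 + 0.81*73.2 = 65.03 F

65.03 F


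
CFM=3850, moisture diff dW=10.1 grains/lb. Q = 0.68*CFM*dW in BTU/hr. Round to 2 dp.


Q = 0.68 * 3850 * 10.1 = 26441.80 BTU/hr

26441.80 BTU/hr


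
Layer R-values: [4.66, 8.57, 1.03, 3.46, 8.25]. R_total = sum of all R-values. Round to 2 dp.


R_total = 4.66 + 8.57 + 1.03 + 3.46 + 8.25 = 25.97

25.97


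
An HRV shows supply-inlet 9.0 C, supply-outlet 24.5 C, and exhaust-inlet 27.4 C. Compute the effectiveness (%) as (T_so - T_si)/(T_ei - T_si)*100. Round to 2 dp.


eff = (24.5-9.0)/(27.4-9.0)*100 = 84.24 %

84.24 %


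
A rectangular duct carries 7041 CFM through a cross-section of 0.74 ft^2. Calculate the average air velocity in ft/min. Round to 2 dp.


V = 7041 / 0.74 = 9514.86 ft/min

9514.86 ft/min


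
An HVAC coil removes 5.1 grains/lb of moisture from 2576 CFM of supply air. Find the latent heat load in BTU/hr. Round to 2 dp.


Q = 0.68 * 2576 * 5.1 = 8933.57 BTU/hr

8933.57 BTU/hr


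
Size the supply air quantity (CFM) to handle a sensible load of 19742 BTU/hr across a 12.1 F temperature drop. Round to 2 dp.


CFM = 19742 / (1.08 * 12.1) = 1510.71

1510.71 CFM


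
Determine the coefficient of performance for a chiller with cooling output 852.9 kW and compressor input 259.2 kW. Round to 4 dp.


COP = 852.9 / 259.2 = 3.2905

3.2905


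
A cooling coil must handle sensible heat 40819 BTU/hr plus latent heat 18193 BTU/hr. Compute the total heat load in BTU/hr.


Qt = 40819 + 18193 = 59012 BTU/hr

59012 BTU/hr


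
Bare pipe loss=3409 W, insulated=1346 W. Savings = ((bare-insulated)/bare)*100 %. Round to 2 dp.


Savings = ((3409-1346)/3409)*100 = 60.52 %

60.52 %


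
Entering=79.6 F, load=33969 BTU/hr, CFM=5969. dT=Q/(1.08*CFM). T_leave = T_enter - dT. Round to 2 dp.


dT = 33969/(1.08*5969) = 5.2694
T_leave = 79.6 - 5.2694 = 74.33 F

74.33 F


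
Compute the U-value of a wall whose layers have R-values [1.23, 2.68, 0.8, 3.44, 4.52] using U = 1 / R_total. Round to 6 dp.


R_total = 1.23 + 2.68 + 0.8 + 3.44 + 4.52 = 12.67
U = 1/12.67 = 0.078927

0.078927


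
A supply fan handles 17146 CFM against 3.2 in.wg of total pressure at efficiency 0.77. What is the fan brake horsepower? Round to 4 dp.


BHP = 17146 * 3.2 / (6356 * 0.77) = 11.2108 hp

11.2108 hp


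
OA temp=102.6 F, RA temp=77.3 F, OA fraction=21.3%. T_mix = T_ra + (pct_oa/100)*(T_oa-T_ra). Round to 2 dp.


T_mix = 77.3 + (21.3/100)*(102.6-77.3) = 82.69 F

82.69 F


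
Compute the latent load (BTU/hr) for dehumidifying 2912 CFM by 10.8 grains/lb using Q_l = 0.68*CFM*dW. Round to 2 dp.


Q = 0.68 * 2912 * 10.8 = 21385.73 BTU/hr

21385.73 BTU/hr


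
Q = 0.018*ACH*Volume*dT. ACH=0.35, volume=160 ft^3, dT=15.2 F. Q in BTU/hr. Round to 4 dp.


Q = 0.018 * 0.35 * 160 * 15.2 = 15.3216 BTU/hr

15.3216 BTU/hr


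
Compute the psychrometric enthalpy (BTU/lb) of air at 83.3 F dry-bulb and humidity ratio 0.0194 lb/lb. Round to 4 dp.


h = 0.24*83.3 + 0.0194*(1061+0.444*83.3) = 41.2929 BTU/lb

41.2929 BTU/lb


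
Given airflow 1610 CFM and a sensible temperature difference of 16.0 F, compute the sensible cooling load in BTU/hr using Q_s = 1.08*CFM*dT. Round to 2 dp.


Q = 1.08 * 1610 * 16.0 = 27820.80 BTU/hr

27820.80 BTU/hr


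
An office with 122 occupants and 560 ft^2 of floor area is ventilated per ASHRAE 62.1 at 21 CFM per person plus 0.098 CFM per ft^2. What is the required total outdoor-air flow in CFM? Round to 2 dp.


Total = 122*21 + 560*0.098 = 2616.88 CFM

2616.88 CFM


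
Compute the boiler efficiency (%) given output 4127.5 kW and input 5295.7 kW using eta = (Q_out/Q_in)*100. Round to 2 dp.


eta = (4127.5/5295.7)*100 = 77.94 %

77.94 %


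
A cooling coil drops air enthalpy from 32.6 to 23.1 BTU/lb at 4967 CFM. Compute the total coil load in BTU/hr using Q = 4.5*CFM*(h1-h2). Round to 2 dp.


Q = 4.5 * 4967 * (32.6 - 23.1) = 212339.25 BTU/hr

212339.25 BTU/hr


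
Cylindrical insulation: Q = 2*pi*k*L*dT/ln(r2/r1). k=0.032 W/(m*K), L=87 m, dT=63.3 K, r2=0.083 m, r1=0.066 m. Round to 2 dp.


Q = 2*pi*0.032*87*63.3/ln(0.083/0.066) = 4831.31 W

4831.31 W


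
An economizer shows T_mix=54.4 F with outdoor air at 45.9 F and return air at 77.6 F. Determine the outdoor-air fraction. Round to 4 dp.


frac = (54.4 - 77.6) / (45.9 - 77.6) = 0.7319

0.7319


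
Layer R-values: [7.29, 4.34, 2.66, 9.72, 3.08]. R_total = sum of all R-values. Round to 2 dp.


R_total = 7.29 + 4.34 + 2.66 + 9.72 + 3.08 = 27.09

27.09


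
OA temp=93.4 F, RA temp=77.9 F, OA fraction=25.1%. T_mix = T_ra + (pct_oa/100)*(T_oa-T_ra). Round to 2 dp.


T_mix = 77.9 + (25.1/100)*(93.4-77.9) = 81.79 F

81.79 F


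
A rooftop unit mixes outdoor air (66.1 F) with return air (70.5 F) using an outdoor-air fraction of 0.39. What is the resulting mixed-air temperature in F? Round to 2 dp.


T_mix = 0.39*66.1 + 0.61*70.5 = 68.78 F

68.78 F


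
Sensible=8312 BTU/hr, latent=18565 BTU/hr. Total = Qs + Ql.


Qt = 8312 + 18565 = 26877 BTU/hr

26877 BTU/hr


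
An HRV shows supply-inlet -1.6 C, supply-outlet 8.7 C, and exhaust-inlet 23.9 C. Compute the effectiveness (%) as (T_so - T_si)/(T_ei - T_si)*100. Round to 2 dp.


eff = (8.7-(-1.6))/(23.9-(-1.6))*100 = 40.39 %

40.39 %


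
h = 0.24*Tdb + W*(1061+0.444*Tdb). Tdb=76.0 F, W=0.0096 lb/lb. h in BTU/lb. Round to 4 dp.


h = 0.24*76.0 + 0.0096*(1061+0.444*76.0) = 28.7495 BTU/lb

28.7495 BTU/lb


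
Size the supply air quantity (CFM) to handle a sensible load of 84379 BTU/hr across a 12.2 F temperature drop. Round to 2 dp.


CFM = 84379 / (1.08 * 12.2) = 6403.99

6403.99 CFM


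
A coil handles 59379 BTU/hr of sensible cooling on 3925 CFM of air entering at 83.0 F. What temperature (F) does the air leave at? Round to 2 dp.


dT = 59379/(1.08*3925) = 14.0078
T_leave = 83.0 - 14.0078 = 68.99 F

68.99 F


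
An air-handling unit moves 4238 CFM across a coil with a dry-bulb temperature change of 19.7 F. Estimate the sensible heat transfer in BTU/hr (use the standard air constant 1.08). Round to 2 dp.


Q = 1.08 * 4238 * 19.7 = 90167.69 BTU/hr

90167.69 BTU/hr


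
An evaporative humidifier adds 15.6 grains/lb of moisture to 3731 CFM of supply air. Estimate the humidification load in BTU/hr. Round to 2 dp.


Q = 0.68 * 3731 * 15.6 = 39578.45 BTU/hr

39578.45 BTU/hr


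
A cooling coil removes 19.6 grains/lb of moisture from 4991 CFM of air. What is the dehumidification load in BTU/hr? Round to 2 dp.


Q = 0.68 * 4991 * 19.6 = 66520.05 BTU/hr

66520.05 BTU/hr


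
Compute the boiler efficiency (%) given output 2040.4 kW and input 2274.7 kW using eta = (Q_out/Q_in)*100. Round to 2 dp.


eta = (2040.4/2274.7)*100 = 89.70 %

89.70 %


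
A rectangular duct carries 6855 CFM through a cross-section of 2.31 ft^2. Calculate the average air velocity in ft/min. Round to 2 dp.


V = 6855 / 2.31 = 2967.53 ft/min

2967.53 ft/min


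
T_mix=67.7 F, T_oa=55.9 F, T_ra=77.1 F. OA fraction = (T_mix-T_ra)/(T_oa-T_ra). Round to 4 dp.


frac = (67.7 - 77.1) / (55.9 - 77.1) = 0.4434

0.4434


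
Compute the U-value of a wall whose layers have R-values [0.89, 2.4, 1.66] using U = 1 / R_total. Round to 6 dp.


R_total = 0.89 + 2.4 + 1.66 = 4.95
U = 1/4.95 = 0.202020

0.202020
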